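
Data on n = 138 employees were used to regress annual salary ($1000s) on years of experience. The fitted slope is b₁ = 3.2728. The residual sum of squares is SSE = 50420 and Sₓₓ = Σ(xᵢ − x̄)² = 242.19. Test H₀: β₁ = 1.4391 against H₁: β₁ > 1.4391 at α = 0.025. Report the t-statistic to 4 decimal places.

MSE = SSE/(n − 2) = 50420/136 = 370.735.
SE(b₁) = √(MSE/Sₓₓ) = √(370.735/242.19) = 1.23724.
t = (3.2728 − 1.4391) / 1.23724 = 1.4821.
df = n − 2 = 136.
One-sided p ≈ 0.0703, which is ≥ 0.025, so fail to reject H₀.
The data do not give significant evidence that the true slope on years of experience exceeds 1.4391 $1000s per unit.

t = 1.4821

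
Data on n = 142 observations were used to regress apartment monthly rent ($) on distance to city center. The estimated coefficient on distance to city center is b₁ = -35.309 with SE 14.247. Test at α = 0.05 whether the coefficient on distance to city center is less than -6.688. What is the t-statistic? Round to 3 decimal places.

H₀: β₁ = -6.688 vs H₁: β₁ < -6.688.
t = (b₁ − β₁⁰)/SE = (-35.309 − (-6.688)) / 14.247 = -2.009.
df = n − 2 = 142 − 2 = 140.
One-sided p ≈ 0.0232, which is < 0.05, so reject H₀.
There is evidence that the true slope on distance to city center is below -6.688 $ per unit.

t = -2.009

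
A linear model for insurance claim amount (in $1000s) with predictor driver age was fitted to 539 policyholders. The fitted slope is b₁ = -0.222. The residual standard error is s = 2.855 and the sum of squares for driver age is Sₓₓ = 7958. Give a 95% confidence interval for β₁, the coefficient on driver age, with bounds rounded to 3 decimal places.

SE(b₁) = s/√Sₓₓ = 2.855/√7958 = 0.032004.
df = n − 2 = 537.
t* = t_{0.025, 537} = 1.964391.
Margin = t* × SE = 1.964391 × 0.032004 = 0.06287.
CI: -0.222 ± 0.06287 → (-0.285, -0.159).
With 95% confidence, each one-unit increase in driver age is associated with a change of between -0.285 and -0.159 $1000s in insurance claim amount.

(-0.285, -0.159)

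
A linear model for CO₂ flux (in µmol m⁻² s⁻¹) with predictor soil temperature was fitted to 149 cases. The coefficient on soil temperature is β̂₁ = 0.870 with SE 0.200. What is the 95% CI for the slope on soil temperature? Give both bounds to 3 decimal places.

df = n − 2 = 149 − 2 = 147.
t* = t_{0.025, 147} = 1.976233.
Margin = t* × SE = 1.976233 × 0.200 = 0.39525.
CI: 0.870 ± 0.39525 → (0.475, 1.265).
With 95% confidence, each one-unit increase in soil temperature is associated with a change of between 0.475 and 1.265 µmol m⁻² s⁻¹ in CO₂ flux.

(0.475, 1.265)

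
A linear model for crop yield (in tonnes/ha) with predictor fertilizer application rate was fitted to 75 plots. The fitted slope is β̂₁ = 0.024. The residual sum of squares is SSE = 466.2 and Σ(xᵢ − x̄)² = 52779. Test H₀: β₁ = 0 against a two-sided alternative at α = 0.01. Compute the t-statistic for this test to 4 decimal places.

MSE = SSE/(n − 2) = 466.2/73 = 6.3863.
SE(β̂₁) = √(MSE/Sₓₓ) = √(6.3863/52779) = 0.011.
t = 0.024 / 0.011 = 2.1818.
df = n − 2 = 73.
Two-sided p ≈ 0.0323, which is ≥ 0.01, so fail to reject H₀.
The data do not give significant evidence of an association between fertilizer application rate and crop yield.

t = 2.1818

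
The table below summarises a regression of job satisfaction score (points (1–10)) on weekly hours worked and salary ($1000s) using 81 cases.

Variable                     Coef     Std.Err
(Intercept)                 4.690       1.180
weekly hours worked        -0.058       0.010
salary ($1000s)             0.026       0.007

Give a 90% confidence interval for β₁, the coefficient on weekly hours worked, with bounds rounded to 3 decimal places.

(-0.075, -0.041)

Read off: b = -0.058, SE = 0.010 for weekly hours worked.
df = n − k − 1 = 81 − 2 − 1 = 78.
t* = t_{0.05, 78} = 1.664625.
Margin = t* × SE = 1.664625 × 0.010 = 0.01665.
CI: -0.058 ± 0.01665 → (-0.075, -0.041).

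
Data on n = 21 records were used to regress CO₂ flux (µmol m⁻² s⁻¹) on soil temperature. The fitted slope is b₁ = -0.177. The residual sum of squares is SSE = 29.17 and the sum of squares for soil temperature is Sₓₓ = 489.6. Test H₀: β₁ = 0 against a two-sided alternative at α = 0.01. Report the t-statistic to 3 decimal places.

t = -3.161

MSE = SSE/(n − 2) = 29.17/19 = 1.53526.
SE(b₁) = √(MSE/Sₓₓ) = √(1.53526/489.6) = 0.0559978.
t = -0.177 / 0.0559978 = -3.161.
df = n − 2 = 19.
Two-sided p ≈ 0.0051, which is < 0.01, so reject H₀.
There is evidence that soil temperature is associated with CO₂ flux.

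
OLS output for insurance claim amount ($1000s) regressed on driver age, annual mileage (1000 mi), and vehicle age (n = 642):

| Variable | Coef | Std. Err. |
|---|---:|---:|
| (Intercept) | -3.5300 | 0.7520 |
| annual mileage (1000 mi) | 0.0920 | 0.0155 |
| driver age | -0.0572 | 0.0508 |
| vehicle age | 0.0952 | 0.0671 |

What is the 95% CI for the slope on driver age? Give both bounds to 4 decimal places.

Read off: b = -0.0572, SE = 0.0508 for driver age.
df = n − k − 1 = 642 − 3 − 1 = 638.
t* = t_{0.025, 638} = 1.963689.
Margin = t* × SE = 1.963689 × 0.0508 = 0.099755.
CI: -0.0572 ± 0.099755 → (-0.1570, 0.0426).

(-0.1570, 0.0426)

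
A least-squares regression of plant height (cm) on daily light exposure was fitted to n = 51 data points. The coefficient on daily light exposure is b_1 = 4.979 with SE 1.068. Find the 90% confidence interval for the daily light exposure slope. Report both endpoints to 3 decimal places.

(3.188, 6.770)

df = n − 2 = 51 − 2 = 49.
t* = t_{0.05, 49} = 1.676551.
Margin = t* × SE = 1.676551 × 1.068 = 1.79056.
CI: 4.979 ± 1.79056 → (3.188, 6.770).
With 90% confidence, each one-unit increase in daily light exposure is associated with a change of between 3.188 and 6.770 cm in plant height.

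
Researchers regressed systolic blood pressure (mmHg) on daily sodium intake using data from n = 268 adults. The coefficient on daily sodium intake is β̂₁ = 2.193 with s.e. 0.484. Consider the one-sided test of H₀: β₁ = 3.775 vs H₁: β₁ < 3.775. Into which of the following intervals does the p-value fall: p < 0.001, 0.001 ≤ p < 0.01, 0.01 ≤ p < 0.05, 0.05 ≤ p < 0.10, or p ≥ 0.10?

t = (2.193 − 3.775) / 0.484 = -3.269.
df = n − 2 = 268 − 2 = 266.
One-sided p = P(T_{266} < t) ≈ 0.0006.
So p < 0.001.

p < 0.001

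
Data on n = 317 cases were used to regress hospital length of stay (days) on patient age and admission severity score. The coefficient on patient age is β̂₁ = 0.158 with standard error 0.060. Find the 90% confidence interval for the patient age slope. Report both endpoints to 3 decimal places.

df = n − k − 1 = 317 − 2 − 1 = 314.
t* = t_{0.05, 314} = 1.649721.
Margin = t* × SE = 1.649721 × 0.060 = 0.09898.
CI: 0.158 ± 0.09898 → (0.059, 0.257).
With 90% confidence, each one-unit increase in patient age is associated with a change of between 0.059 and 0.257 days in hospital length of stay, holding the other predictors fixed.

(0.059, 0.257)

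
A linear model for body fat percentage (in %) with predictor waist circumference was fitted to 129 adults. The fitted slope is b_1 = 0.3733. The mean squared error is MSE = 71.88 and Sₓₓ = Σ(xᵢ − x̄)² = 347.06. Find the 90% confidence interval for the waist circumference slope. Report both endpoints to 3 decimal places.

(-0.381, 1.127)

SE(b_1) = √(MSE/Sₓₓ) = √(71.88/347.06) = 0.455095.
df = n − 2 = 127.
t* = t_{0.05, 127} = 1.65694.
Margin = t* × SE = 1.65694 × 0.455095 = 0.75406.
CI: 0.3733 ± 0.75406 → (-0.381, 1.127).
With 90% confidence, each one-unit increase in waist circumference is associated with a change of between -0.381 and 1.127 % in body fat percentage.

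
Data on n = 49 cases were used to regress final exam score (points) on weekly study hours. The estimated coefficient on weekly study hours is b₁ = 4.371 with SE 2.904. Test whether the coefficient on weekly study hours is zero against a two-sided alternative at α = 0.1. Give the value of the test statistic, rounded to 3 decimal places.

t = 1.505

H₀: β₁ = 0 vs H₁: β₁ ≠ 0.
t = (b₁ − β₁⁰)/SE = 4.371 / 2.904 = 1.505.
df = n − 2 = 49 − 2 = 47.
Two-sided p ≈ 0.1390, which is ≥ 0.1, so fail to reject H₀.
The data do not give significant evidence of an association between weekly study hours and final exam score.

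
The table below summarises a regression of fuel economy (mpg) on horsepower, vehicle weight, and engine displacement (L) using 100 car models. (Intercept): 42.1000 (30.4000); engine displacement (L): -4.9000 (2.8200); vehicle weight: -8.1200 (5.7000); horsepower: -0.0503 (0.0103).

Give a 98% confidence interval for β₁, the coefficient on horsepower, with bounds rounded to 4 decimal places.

(-0.0747, -0.0259)

Read off: b = -0.0503, SE = 0.0103 for horsepower.
df = n − k − 1 = 100 − 3 − 1 = 96.
t* = t_{0.01, 96} = 2.365821.
Margin = t* × SE = 2.365821 × 0.0103 = 0.024368.
CI: -0.0503 ± 0.024368 → (-0.0747, -0.0259).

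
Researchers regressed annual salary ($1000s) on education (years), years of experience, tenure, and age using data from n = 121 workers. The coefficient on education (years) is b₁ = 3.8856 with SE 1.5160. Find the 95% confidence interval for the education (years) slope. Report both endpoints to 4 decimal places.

(0.8830, 6.8882)

df = n − k − 1 = 121 − 4 − 1 = 116.
t* = t_{0.025, 116} = 1.980626.
Margin = t* × SE = 1.980626 × 1.5160 = 3.002629.
CI: 3.8856 ± 3.002629 → (0.8830, 6.8882).
With 95% confidence, each one-unit increase in education (years) is associated with a change of between 0.8830 and 6.8882 $1000s in annual salary, holding the other predictors fixed.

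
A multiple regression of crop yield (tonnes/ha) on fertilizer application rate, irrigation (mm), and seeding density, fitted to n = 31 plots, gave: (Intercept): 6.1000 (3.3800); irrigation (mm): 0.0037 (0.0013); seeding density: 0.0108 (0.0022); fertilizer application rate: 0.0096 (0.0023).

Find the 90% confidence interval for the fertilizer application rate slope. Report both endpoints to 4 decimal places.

Read off: b = 0.0096, SE = 0.0023 for fertilizer application rate.
df = n − k − 1 = 31 − 3 − 1 = 27.
t* = t_{0.05, 27} = 1.703288.
Margin = t* × SE = 1.703288 × 0.0023 = 0.003918.
CI: 0.0096 ± 0.003918 → (0.0057, 0.0135).

(0.0057, 0.0135)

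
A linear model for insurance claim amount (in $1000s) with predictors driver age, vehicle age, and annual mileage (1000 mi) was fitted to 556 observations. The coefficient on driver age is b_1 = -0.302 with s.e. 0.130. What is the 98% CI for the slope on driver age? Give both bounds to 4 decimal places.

(-0.6053, 0.0013)

df = n − k − 1 = 556 − 3 − 1 = 552.
t* = t_{0.01, 552} = 2.333122.
Margin = t* × SE = 2.333122 × 0.130 = 0.303306.
CI: -0.302 ± 0.303306 → (-0.6053, 0.0013).
With 98% confidence, each one-unit increase in driver age is associated with a change of between -0.6053 and 0.0013 $1000s in insurance claim amount, holding the other predictors fixed.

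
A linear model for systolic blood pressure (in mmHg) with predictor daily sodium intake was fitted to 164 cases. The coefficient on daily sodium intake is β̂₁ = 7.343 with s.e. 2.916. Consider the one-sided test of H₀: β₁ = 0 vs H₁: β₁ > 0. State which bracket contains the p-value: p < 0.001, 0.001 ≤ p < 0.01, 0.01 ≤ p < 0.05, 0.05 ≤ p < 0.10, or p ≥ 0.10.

t = 7.343 / 2.916 = 2.518.
df = n − 2 = 164 − 2 = 162.
One-sided p = P(T_{162} > t) ≈ 0.0064.
So 0.001 ≤ p < 0.01.

0.001 ≤ p < 0.01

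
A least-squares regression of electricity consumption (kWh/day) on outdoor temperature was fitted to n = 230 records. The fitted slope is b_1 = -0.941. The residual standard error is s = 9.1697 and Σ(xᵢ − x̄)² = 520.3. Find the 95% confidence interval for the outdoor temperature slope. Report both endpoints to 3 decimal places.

SE(b_1) = s/√Sₓₓ = 9.1697/√520.3 = 0.402002.
df = n − 2 = 228.
t* = t_{0.025, 228} = 1.970423.
Margin = t* × SE = 1.970423 × 0.402002 = 0.79211.
CI: -0.941 ± 0.79211 → (-1.733, -0.149).
With 95% confidence, each one-unit increase in outdoor temperature is associated with a change of between -1.733 and -0.149 kWh/day in electricity consumption.

(-1.733, -0.149)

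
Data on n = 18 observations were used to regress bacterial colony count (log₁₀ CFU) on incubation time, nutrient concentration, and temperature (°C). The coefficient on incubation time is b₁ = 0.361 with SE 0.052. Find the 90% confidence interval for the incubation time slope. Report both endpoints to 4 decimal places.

df = n − k − 1 = 18 − 3 − 1 = 14.
t* = t_{0.05, 14} = 1.76131.
Margin = t* × SE = 1.76131 × 0.052 = 0.091588.
CI: 0.361 ± 0.091588 → (0.2694, 0.4526).
With 90% confidence, each one-unit increase in incubation time is associated with a change of between 0.2694 and 0.4526 log₁₀ CFU in bacterial colony count, holding the other predictors fixed.

(0.2694, 0.4526)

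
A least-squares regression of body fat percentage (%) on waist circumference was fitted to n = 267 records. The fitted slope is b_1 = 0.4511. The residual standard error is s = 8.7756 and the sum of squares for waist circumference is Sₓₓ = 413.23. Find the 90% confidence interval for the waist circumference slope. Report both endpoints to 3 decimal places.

(-0.261, 1.164)

SE(b_1) = s/√Sₓₓ = 8.7756/√413.23 = 0.431699.
df = n − 2 = 265.
t* = t_{0.05, 265} = 1.650624.
Margin = t* × SE = 1.650624 × 0.431699 = 0.71257.
CI: 0.4511 ± 0.71257 → (-0.261, 1.164).
With 90% confidence, each one-unit increase in waist circumference is associated with a change of between -0.261 and 1.164 % in body fat percentage.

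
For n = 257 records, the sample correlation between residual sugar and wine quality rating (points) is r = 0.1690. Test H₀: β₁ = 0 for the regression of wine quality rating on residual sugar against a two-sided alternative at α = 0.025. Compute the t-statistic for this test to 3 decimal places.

t = r·√(n − 2)/√(1 − r²) = 0.1690·√255/√0.971439 = 2.738.
df = n − 2 = 255.
Two-sided p ≈ 0.0066, which is < 0.025, so reject H₀.
There is evidence of a linear association between residual sugar and wine quality rating.

t = 2.738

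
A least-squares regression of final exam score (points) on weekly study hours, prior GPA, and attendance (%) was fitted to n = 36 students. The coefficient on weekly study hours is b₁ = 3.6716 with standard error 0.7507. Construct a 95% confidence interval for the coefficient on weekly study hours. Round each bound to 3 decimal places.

(2.142, 5.201)

df = n − k − 1 = 36 − 3 − 1 = 32.
t* = t_{0.025, 32} = 2.036933.
Margin = t* × SE = 2.036933 × 0.7507 = 1.52913.
CI: 3.6716 ± 1.52913 → (2.142, 5.201).
With 95% confidence, each one-unit increase in weekly study hours is associated with a change of between 2.142 and 5.201 points in final exam score, holding the other predictors fixed.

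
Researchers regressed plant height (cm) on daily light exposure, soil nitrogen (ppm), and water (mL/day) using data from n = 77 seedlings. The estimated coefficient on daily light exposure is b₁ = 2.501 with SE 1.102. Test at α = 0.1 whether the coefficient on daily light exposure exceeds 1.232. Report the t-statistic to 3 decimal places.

H₀: β₁ = 1.232 vs H₁: β₁ > 1.232.
t = (b₁ − β₁⁰)/SE = (2.501 − 1.232) / 1.102 = 1.152.
df = n − k − 1 = 77 − 3 − 1 = 73.
One-sided p ≈ 0.1266, which is ≥ 0.1, so fail to reject H₀.
The data do not give significant evidence that the true slope on daily light exposure exceeds 1.232 cm per unit, holding the other predictors fixed.

t = 1.152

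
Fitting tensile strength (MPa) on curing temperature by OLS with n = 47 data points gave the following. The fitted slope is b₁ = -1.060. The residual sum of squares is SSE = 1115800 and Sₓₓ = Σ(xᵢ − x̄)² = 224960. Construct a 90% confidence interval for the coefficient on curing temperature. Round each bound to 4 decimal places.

MSE = SSE/(n − 2) = 1115800/45 = 24795.6.
SE(b₁) = √(MSE/Sₓₓ) = √(24795.6/224960) = 0.331997.
df = n − 2 = 45.
t* = t_{0.05, 45} = 1.679427.
Margin = t* × SE = 1.679427 × 0.331997 = 0.557565.
CI: -1.060 ± 0.557565 → (-1.6176, -0.5024).
With 90% confidence, each one-unit increase in curing temperature is associated with a change of between -1.6176 and -0.5024 MPa in tensile strength.

(-1.6176, -0.5024)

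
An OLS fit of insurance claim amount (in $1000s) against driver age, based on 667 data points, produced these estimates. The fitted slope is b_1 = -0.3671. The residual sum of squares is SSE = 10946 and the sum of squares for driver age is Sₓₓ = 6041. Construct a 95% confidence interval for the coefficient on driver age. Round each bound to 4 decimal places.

(-0.4696, -0.2646)

MSE = SSE/(n − 2) = 10946/665 = 16.4602.
SE(b_1) = √(MSE/Sₓₓ) = √(16.4602/6041) = 0.052199.
df = n − 2 = 665.
t* = t_{0.025, 665} = 1.963538.
Margin = t* × SE = 1.963538 × 0.052199 = 0.102495.
CI: -0.3671 ± 0.102495 → (-0.4696, -0.2646).
With 95% confidence, each one-unit increase in driver age is associated with a change of between -0.4696 and -0.2646 $1000s in insurance claim amount.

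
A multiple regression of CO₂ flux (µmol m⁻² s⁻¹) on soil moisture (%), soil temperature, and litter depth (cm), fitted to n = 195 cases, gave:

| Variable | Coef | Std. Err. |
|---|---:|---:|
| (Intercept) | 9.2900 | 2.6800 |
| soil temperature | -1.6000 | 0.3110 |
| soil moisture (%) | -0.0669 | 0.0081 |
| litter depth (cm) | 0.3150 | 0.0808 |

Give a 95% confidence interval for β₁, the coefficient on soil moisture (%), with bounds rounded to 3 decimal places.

Read off: b = -0.0669, SE = 0.0081 for soil moisture (%).
df = n − k − 1 = 195 − 3 − 1 = 191.
t* = t_{0.025, 191} = 1.972462.
Margin = t* × SE = 1.972462 × 0.0081 = 0.01598.
CI: -0.0669 ± 0.01598 → (-0.083, -0.051).

(-0.083, -0.051)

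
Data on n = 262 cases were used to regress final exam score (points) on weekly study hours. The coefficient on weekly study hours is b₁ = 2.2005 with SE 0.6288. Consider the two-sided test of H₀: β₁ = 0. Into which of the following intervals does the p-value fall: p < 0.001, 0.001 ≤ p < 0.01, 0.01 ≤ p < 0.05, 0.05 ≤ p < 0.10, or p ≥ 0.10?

p < 0.001

t = 2.2005 / 0.6288 = 3.500.
df = n − 2 = 262 − 2 = 260.
Two-sided p = 2·P(T_{260} > |t|) ≈ 0.0005.
So p < 0.001.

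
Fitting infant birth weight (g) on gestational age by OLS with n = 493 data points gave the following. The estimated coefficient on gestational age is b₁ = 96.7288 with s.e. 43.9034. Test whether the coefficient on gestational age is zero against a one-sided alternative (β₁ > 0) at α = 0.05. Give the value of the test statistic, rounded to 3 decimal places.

t = 2.203

H₀: β₁ = 0 vs H₁: β₁ > 0.
t = (b₁ − β₁⁰)/SE = 96.7288 / 43.9034 = 2.203.
df = n − 2 = 493 − 2 = 491.
One-sided p ≈ 0.0140, which is < 0.05, so reject H₀.
There is evidence that the true slope on gestational age is positive.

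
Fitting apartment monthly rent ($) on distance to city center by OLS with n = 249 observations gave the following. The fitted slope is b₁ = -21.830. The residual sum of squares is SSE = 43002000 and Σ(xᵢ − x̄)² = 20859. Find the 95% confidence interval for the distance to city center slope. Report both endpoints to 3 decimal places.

(-27.520, -16.140)

MSE = SSE/(n − 2) = 43002000/247 = 174097.
SE(b₁) = √(MSE/Sₓₓ) = √(174097/20859) = 2.88901.
df = n − 2 = 247.
t* = t_{0.025, 247} = 1.969615.
Margin = t* × SE = 1.969615 × 2.88901 = 5.69024.
CI: -21.830 ± 5.69024 → (-27.520, -16.140).
With 95% confidence, each one-unit increase in distance to city center is associated with a change of between -27.520 and -16.140 $ in apartment monthly rent.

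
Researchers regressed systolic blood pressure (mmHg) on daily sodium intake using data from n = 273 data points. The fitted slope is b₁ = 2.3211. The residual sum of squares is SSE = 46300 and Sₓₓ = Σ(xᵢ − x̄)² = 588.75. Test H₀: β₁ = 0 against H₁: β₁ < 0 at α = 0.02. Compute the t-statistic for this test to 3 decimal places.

t = 4.309

MSE = SSE/(n − 2) = 46300/271 = 170.849.
SE(b₁) = √(MSE/Sₓₓ) = √(170.849/588.75) = 0.538692.
t = 2.3211 / 0.538692 = 4.309.
df = n − 2 = 271.
One-sided p ≈ 1.0000, which is ≥ 0.02, so fail to reject H₀.
The data do not give significant evidence that the true slope on daily sodium intake is negative.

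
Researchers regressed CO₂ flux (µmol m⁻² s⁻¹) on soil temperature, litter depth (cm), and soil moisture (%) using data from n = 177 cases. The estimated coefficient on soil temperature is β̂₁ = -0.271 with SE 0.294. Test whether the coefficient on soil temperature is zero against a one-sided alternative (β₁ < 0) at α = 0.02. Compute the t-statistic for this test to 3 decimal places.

t = -0.922

H₀: β₁ = 0 vs H₁: β₁ < 0.
t = (β̂₁ − β₁⁰)/SE = -0.271 / 0.294 = -0.922.
df = n − k − 1 = 177 − 3 − 1 = 173.
One-sided p ≈ 0.1790, which is ≥ 0.02, so fail to reject H₀.
The data do not give significant evidence that the true slope on soil temperature is negative, holding the other predictors fixed.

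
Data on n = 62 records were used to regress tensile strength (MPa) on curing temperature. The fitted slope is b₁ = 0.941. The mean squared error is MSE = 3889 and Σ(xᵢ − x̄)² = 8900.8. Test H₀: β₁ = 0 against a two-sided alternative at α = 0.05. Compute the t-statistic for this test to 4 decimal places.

SE(b₁) = √(MSE/Sₓₓ) = √(3889/8900.8) = 0.661005.
t = 0.941 / 0.661005 = 1.4236.
df = n − 2 = 60.
Two-sided p ≈ 0.1597, which is ≥ 0.05, so fail to reject H₀.
The data do not give significant evidence of an association between curing temperature and tensile strength.

t = 1.4236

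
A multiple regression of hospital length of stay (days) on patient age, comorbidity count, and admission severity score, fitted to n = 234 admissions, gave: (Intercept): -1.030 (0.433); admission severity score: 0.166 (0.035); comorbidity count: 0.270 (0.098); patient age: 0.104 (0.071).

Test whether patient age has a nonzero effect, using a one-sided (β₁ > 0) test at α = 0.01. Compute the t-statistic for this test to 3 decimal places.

t = 1.465

Read off: b = 0.104, SE = 0.071 for patient age.
H₀: β₁ = 0 vs H₁: β₁ > 0.
t = 0.104 / 0.071 = 1.465.
df = n − k − 1 = 234 − 3 − 1 = 230.
One-sided p ≈ 0.0722, which is ≥ 0.01, so fail to reject H₀.
The data do not give significant evidence that the true slope on patient age is positive, holding the other predictors fixed.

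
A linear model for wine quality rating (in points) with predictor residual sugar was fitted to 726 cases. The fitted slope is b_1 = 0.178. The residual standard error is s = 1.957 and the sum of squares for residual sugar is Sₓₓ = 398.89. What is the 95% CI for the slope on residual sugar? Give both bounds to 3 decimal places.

(-0.014, 0.370)

SE(b_1) = s/√Sₓₓ = 1.957/√398.89 = 0.0979861.
df = n − 2 = 724.
t* = t_{0.025, 724} = 1.963246.
Margin = t* × SE = 1.963246 × 0.0979861 = 0.19237.
CI: 0.178 ± 0.19237 → (-0.014, 0.370).
With 95% confidence, each one-unit increase in residual sugar is associated with a change of between -0.014 and 0.370 points in wine quality rating.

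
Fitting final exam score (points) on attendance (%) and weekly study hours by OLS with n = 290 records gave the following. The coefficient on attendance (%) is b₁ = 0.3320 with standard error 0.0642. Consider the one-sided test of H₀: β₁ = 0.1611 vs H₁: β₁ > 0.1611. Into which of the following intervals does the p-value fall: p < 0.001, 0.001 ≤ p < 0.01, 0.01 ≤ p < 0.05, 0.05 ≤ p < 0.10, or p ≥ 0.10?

0.001 ≤ p < 0.01

t = (0.3320 − 0.1611) / 0.0642 = 2.662.
df = n − k − 1 = 290 − 2 − 1 = 287.
One-sided p = P(T_{287} > t) ≈ 0.0041.
So 0.001 ≤ p < 0.01.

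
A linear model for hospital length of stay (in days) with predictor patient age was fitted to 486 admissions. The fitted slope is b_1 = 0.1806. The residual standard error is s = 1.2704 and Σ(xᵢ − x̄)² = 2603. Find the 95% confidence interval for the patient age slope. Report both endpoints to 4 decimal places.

SE(b_1) = s/√Sₓₓ = 1.2704/√2603 = 0.0249002.
df = n − 2 = 484.
t* = t_{0.025, 484} = 1.964877.
Margin = t* × SE = 1.964877 × 0.0249002 = 0.048926.
CI: 0.1806 ± 0.048926 → (0.1317, 0.2295).
With 95% confidence, each one-unit increase in patient age is associated with a change of between 0.1317 and 0.2295 days in hospital length of stay.

(0.1317, 0.2295)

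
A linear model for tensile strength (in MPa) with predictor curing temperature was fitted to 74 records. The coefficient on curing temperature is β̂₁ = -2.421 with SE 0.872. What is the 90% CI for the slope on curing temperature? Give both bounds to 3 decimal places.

(-3.874, -0.968)

df = n − 2 = 74 − 2 = 72.
t* = t_{0.05, 72} = 1.666294.
Margin = t* × SE = 1.666294 × 0.872 = 1.45301.
CI: -2.421 ± 1.45301 → (-3.874, -0.968).
With 90% confidence, each one-unit increase in curing temperature is associated with a change of between -3.874 and -0.968 MPa in tensile strength.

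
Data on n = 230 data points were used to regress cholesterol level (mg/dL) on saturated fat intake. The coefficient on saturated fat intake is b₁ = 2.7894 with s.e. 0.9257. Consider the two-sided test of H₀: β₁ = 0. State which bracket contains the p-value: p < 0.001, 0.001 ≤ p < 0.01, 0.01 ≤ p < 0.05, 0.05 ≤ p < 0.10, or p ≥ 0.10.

t = 2.7894 / 0.9257 = 3.013.
df = n − 2 = 230 − 2 = 228.
Two-sided p = 2·P(T_{228} > |t|) ≈ 0.0029.
So 0.001 ≤ p < 0.01.

0.001 ≤ p < 0.01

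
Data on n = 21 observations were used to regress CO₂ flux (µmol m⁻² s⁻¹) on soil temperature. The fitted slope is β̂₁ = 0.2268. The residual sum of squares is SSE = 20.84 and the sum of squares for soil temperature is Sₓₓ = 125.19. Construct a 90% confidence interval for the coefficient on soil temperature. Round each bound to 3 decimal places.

MSE = SSE/(n − 2) = 20.84/19 = 1.09684.
SE(β̂₁) = √(MSE/Sₓₓ) = √(1.09684/125.19) = 0.0936025.
df = n − 2 = 19.
t* = t_{0.05, 19} = 1.729133.
Margin = t* × SE = 1.729133 × 0.0936025 = 0.16185.
CI: 0.2268 ± 0.16185 → (0.065, 0.389).
With 90% confidence, each one-unit increase in soil temperature is associated with a change of between 0.065 and 0.389 µmol m⁻² s⁻¹ in CO₂ flux.

(0.065, 0.389)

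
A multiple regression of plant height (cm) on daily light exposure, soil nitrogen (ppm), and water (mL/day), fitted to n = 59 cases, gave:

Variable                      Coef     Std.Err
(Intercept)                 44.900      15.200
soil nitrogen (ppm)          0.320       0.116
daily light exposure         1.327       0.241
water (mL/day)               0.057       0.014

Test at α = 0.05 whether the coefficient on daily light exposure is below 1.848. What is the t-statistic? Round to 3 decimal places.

t = -2.162

Read off: b = 1.327, SE = 0.241 for daily light exposure.
H₀: β₁ = 1.848 vs H₁: β₁ < 1.848.
t = (1.327 − 1.848) / 0.241 = -2.162.
df = n − k − 1 = 59 − 3 − 1 = 55.
One-sided p ≈ 0.0175, which is < 0.05, so reject H₀.
There is evidence that the true slope on daily light exposure is below 1.848 cm per unit, holding the other predictors fixed.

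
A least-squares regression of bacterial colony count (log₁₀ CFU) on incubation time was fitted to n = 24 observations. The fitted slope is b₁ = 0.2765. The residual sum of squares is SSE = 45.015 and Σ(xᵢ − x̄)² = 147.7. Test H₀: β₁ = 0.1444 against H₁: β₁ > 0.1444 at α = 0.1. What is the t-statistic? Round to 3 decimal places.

t = 1.122

MSE = SSE/(n − 2) = 45.015/22 = 2.04614.
SE(b₁) = √(MSE/Sₓₓ) = √(2.04614/147.7) = 0.1177.
t = (0.2765 − 0.1444) / 0.1177 = 1.122.
df = n − 2 = 22.
One-sided p ≈ 0.1369, which is ≥ 0.1, so fail to reject H₀.
The data do not give significant evidence that the true slope on incubation time exceeds 0.1444 log₁₀ CFU per unit.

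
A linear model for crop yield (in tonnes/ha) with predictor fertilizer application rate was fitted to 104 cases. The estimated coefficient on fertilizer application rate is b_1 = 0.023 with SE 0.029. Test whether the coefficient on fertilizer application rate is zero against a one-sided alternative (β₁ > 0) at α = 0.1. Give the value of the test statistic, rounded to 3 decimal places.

H₀: β₁ = 0 vs H₁: β₁ > 0.
t = (b_1 − β₁⁰)/SE = 0.023 / 0.029 = 0.793.
df = n − 2 = 104 − 2 = 102.
One-sided p ≈ 0.2148, which is ≥ 0.1, so fail to reject H₀.
The data do not give significant evidence that the true slope on fertilizer application rate is positive.

t = 0.793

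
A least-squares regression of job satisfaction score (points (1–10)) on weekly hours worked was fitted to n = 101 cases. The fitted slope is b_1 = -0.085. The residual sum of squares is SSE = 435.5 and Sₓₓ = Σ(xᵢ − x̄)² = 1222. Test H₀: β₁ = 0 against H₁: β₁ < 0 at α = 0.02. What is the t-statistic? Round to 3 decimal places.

t = -1.417

MSE = SSE/(n − 2) = 435.5/99 = 4.39899.
SE(b_1) = √(MSE/Sₓₓ) = √(4.39899/1222) = 0.0599986.
t = -0.085 / 0.0599986 = -1.417.
df = n − 2 = 99.
One-sided p ≈ 0.0799, which is ≥ 0.02, so fail to reject H₀.
The data do not give significant evidence that the true slope on weekly hours worked is negative.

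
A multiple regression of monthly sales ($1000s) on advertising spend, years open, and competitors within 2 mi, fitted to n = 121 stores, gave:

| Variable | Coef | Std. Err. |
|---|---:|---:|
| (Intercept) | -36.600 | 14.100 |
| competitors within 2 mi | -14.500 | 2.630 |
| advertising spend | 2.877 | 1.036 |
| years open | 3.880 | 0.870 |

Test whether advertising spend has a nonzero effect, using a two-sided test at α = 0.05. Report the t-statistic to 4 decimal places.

t = 2.7770

Read off: b = 2.877, SE = 1.036 for advertising spend.
H₀: β₁ = 0 vs H₁: β₁ ≠ 0.
t = 2.877 / 1.036 = 2.7770.
df = n − k − 1 = 121 − 3 − 1 = 117.
Two-sided p ≈ 0.0064, which is < 0.05, so reject H₀.
There is evidence that advertising spend is associated with monthly sales, holding the other predictors fixed.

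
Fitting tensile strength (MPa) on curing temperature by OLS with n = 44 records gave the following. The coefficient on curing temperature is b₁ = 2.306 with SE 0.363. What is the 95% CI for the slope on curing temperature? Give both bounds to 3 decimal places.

df = n − 2 = 44 − 2 = 42.
t* = t_{0.025, 42} = 2.018082.
Margin = t* × SE = 2.018082 × 0.363 = 0.73256.
CI: 2.306 ± 0.73256 → (1.573, 3.039).
With 95% confidence, each one-unit increase in curing temperature is associated with a change of between 1.573 and 3.039 MPa in tensile strength.

(1.573, 3.039)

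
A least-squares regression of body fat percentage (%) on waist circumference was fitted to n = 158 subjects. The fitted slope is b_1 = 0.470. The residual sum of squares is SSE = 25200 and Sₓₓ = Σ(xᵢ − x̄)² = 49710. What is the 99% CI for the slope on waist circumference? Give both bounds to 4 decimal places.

MSE = SSE/(n − 2) = 25200/156 = 161.538.
SE(b_1) = √(MSE/Sₓₓ) = √(161.538/49710) = 0.0570054.
df = n − 2 = 156.
t* = t_{0.005, 156} = 2.607712.
Margin = t* × SE = 2.607712 × 0.0570054 = 0.148654.
CI: 0.470 ± 0.148654 → (0.3213, 0.6187).
With 99% confidence, each one-unit increase in waist circumference is associated with a change of between 0.3213 and 0.6187 % in body fat percentage.

(0.3213, 0.6187)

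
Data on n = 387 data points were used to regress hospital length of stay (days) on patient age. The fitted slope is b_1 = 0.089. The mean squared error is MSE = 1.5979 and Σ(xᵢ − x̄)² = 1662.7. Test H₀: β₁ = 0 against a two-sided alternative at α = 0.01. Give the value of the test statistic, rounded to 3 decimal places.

SE(b_1) = √(MSE/Sₓₓ) = √(1.5979/1662.7) = 0.0310004.
t = 0.089 / 0.0310004 = 2.871.
df = n − 2 = 385.
Two-sided p ≈ 0.0043, which is < 0.01, so reject H₀.
There is evidence that patient age is associated with hospital length of stay.

t = 2.871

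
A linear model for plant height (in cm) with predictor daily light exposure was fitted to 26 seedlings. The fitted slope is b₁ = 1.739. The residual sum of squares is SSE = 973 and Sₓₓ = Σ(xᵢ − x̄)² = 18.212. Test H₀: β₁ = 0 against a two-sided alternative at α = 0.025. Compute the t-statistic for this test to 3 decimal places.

MSE = SSE/(n − 2) = 973/24 = 40.5417.
SE(b₁) = √(MSE/Sₓₓ) = √(40.5417/18.212) = 1.49201.
t = 1.739 / 1.49201 = 1.166.
df = n − 2 = 24.
Two-sided p ≈ 0.2553, which is ≥ 0.025, so fail to reject H₀.
The data do not give significant evidence of an association between daily light exposure and plant height.

t = 1.166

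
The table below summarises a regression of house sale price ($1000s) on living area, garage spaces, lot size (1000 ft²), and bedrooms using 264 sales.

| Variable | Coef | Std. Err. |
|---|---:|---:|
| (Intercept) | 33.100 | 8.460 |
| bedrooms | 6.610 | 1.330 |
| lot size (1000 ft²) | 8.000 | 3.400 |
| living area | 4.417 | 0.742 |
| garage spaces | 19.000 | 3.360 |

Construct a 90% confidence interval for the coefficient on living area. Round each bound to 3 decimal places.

(3.192, 5.642)

Read off: b = 4.417, SE = 0.742 for living area.
df = n − k − 1 = 264 − 4 − 1 = 259.
t* = t_{0.05, 259} = 1.650758.
Margin = t* × SE = 1.650758 × 0.742 = 1.22486.
CI: 4.417 ± 1.22486 → (3.192, 5.642).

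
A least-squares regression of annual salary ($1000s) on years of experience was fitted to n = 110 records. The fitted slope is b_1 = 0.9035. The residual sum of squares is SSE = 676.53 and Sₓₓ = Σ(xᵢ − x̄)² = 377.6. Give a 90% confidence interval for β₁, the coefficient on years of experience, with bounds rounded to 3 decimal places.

(0.690, 1.117)

MSE = SSE/(n − 2) = 676.53/108 = 6.26417.
SE(b_1) = √(MSE/Sₓₓ) = √(6.26417/377.6) = 0.1288.
df = n − 2 = 108.
t* = t_{0.05, 108} = 1.659085.
Margin = t* × SE = 1.659085 × 0.1288 = 0.21369.
CI: 0.9035 ± 0.21369 → (0.690, 1.117).
With 90% confidence, each one-unit increase in years of experience is associated with a change of between 0.690 and 1.117 $1000s in annual salary.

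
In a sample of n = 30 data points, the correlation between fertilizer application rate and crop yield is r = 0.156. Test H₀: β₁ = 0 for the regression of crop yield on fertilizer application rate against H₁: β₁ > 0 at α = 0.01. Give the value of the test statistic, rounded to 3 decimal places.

t = 0.836

t = r·√(n − 2)/√(1 − r²) = 0.156·√28/√0.975664 = 0.836.
df = n − 2 = 28.
One-sided p ≈ 0.2052, which is ≥ 0.01, so fail to reject H₀.
The data do not give significant evidence of a linear association between fertilizer application rate and crop yield.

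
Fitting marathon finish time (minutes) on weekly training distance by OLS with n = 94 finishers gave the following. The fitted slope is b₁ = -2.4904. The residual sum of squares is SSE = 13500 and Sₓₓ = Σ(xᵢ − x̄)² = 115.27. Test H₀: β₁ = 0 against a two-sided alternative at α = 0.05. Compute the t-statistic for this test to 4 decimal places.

MSE = SSE/(n − 2) = 13500/92 = 146.739.
SE(b₁) = √(MSE/Sₓₓ) = √(146.739/115.27) = 1.12827.
t = -2.4904 / 1.12827 = -2.2073.
df = n − 2 = 92.
Two-sided p ≈ 0.0298, which is < 0.05, so reject H₀.
There is evidence that weekly training distance is associated with marathon finish time.

t = -2.2073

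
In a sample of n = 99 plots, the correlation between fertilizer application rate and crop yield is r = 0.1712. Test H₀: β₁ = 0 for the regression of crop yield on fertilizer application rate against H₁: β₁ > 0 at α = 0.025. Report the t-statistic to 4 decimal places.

t = r·√(n − 2)/√(1 − r²) = 0.1712·√97/√0.970691 = 1.7114.
df = n − 2 = 97.
One-sided p ≈ 0.0451, which is ≥ 0.025, so fail to reject H₀.
The data do not give significant evidence of a linear association between fertilizer application rate and crop yield.

t = 1.7114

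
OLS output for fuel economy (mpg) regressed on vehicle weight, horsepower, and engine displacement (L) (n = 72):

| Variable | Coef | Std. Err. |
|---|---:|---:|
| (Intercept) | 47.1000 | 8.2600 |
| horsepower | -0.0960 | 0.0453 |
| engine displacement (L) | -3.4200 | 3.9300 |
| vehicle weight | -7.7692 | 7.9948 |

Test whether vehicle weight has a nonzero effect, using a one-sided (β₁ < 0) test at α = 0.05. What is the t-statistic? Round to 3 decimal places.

t = -0.972

Read off: b = -7.7692, SE = 7.9948 for vehicle weight.
H₀: β₁ = 0 vs H₁: β₁ < 0.
t = -7.7692 / 7.9948 = -0.972.
df = n − k − 1 = 72 − 3 − 1 = 68.
One-sided p ≈ 0.1673, which is ≥ 0.05, so fail to reject H₀.
The data do not give significant evidence that the true slope on vehicle weight is negative, holding the other predictors fixed.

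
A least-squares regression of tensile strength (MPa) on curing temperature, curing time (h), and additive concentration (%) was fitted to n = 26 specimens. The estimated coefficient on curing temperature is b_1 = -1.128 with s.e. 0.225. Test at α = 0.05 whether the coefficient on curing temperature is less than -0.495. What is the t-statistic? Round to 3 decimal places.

H₀: β₁ = -0.495 vs H₁: β₁ < -0.495.
t = (b_1 − β₁⁰)/SE = (-1.128 − (-0.495)) / 0.225 = -2.813.
df = n − k − 1 = 26 − 3 − 1 = 22.
One-sided p ≈ 0.0051, which is < 0.05, so reject H₀.
There is evidence that the true slope on curing temperature is below -0.495 MPa per unit, holding the other predictors fixed.

t = -2.813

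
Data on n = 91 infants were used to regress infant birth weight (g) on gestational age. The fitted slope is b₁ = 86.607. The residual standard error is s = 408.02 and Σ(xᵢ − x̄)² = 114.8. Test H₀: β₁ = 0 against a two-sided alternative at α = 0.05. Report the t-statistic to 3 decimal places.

SE(b₁) = s/√Sₓₓ = 408.02/√114.8 = 38.0812.
t = 86.607 / 38.0812 = 2.274.
df = n − 2 = 89.
Two-sided p ≈ 0.0254, which is < 0.05, so reject H₀.
There is evidence that gestational age is associated with infant birth weight.

t = 2.274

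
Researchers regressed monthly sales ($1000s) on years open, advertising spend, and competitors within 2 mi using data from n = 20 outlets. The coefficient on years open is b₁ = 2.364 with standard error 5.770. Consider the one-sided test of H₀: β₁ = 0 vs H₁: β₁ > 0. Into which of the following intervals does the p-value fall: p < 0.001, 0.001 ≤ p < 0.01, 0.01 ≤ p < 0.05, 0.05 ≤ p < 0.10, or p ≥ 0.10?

t = 2.364 / 5.770 = 0.410.
df = n − k − 1 = 20 − 3 − 1 = 16.
One-sided p = P(T_{16} > t) ≈ 0.3437.
So p ≥ 0.10.

p ≥ 0.10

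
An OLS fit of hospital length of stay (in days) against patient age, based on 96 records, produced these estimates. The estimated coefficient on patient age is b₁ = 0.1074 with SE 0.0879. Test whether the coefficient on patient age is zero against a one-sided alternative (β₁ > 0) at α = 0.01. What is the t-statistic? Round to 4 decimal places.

t = 1.2218

H₀: β₁ = 0 vs H₁: β₁ > 0.
t = (b₁ − β₁⁰)/SE = 0.1074 / 0.0879 = 1.2218.
df = n − 2 = 96 − 2 = 94.
One-sided p ≈ 0.1124, which is ≥ 0.01, so fail to reject H₀.
The data do not give significant evidence that the true slope on patient age is positive.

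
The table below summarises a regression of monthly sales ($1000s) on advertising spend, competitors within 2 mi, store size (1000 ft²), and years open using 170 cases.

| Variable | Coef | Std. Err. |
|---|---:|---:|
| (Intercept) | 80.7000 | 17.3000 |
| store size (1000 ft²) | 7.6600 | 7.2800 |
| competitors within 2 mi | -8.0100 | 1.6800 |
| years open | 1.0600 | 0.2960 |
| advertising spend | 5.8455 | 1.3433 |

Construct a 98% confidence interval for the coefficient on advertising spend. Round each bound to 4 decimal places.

(2.6899, 9.0011)

Read off: b = 5.8455, SE = 1.3433 for advertising spend.
df = n − k − 1 = 170 − 4 − 1 = 165.
t* = t_{0.01, 165} = 2.34916.
Margin = t* × SE = 2.34916 × 1.3433 = 3.155627.
CI: 5.8455 ± 3.155627 → (2.6899, 9.0011).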